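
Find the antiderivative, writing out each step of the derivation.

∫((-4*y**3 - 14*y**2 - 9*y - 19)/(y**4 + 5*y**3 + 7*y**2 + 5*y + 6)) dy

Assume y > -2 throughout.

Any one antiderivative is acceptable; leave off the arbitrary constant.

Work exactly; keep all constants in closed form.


Step 1. Decompose ∫((-4*y**3 - 14*y**2 - 9*y - 19)/(y**4 + 5*y**3 + 7*y**2 + 5*y + 6)) dy by partial fractions, (-4*y**3 - 14*y**2 - 9*y - 19)/(y**4 + 5*y**3 + 7*y**2 + 5*y + 6) = -1/(y**2 + 1) + 1/(y + 3) - 5/(y + 2): now ∫(-5/(y + 2)) dy + ∫(1/(y + 3)) dy + ∫(-1/(y**2 + 1)) dy.
Step 2. Evaluate the standard form [assuming y > -2]: now -5*log(y + 2) + ∫(1/(y + 3)) dy + ∫(-1/(y**2 + 1)) dy.
Step 3. Evaluate the standard form [assuming y > -3]: now -5*log(y + 2) + log(y + 3) + ∫(-1/(y**2 + 1)) dy.
Step 4. Evaluate the standard form: now -5*log(y + 2) + log(y + 3) - atan(y).
Answer: -5*log(y + 2) + log(y + 3) - atan(y).


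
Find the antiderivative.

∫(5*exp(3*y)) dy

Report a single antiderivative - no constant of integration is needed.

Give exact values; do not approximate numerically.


Answer: 5*exp(3*y)/3.


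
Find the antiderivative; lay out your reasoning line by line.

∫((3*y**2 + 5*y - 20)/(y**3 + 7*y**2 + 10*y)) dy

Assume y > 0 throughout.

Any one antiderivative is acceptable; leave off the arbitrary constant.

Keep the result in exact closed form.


Step 1. Decompose ∫((3*y**2 + 5*y - 20)/(y**3 + 7*y**2 + 10*y)) dy by partial fractions, (3*y**2 + 5*y - 20)/(y**3 + 7*y**2 + 10*y) = 2/(y + 5) + 3/(y + 2) - 2/y: now ∫(-2/y) dy + ∫(3/(y + 2)) dy + ∫(2/(y + 5)) dy.
Step 2. Evaluate the standard form [assuming y > 0]: now -2*log(y) + ∫(3/(y + 2)) dy + ∫(2/(y + 5)) dy.
Step 3. Evaluate the standard form [assuming y > -2]: now -2*log(y) + 3*log(y + 2) + ∫(2/(y + 5)) dy.
Step 4. Evaluate the standard form [assuming y > -5]: now -2*log(y) + 3*log(y + 2) + 2*log(y + 5).
Answer: -2*log(y) + 3*log(y + 2) + 2*log(y + 5).


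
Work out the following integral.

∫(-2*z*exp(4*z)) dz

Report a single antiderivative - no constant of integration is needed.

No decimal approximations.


Answer: -z*exp(4*z)/2 + exp(4*z)/8.


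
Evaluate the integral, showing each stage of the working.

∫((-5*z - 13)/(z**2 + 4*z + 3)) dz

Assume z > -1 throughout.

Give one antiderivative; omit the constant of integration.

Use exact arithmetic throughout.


Step 1. Decompose ∫((-5*z - 13)/(z**2 + 4*z + 3)) dz by partial fractions, (-5*z - 13)/(z**2 + 4*z + 3) = -1/(z + 3) - 4/(z + 1): now ∫(-4/(z + 1)) dz + ∫(-1/(z + 3)) dz.
Step 2. Evaluate the standard form [assuming z > -1]: now -4*log(z + 1) + ∫(-1/(z + 3)) dz.
Step 3. Evaluate the standard form [assuming z > -3]: now -4*log(z + 1) - log(z + 3).
Answer: -4*log(z + 1) - log(z + 3).


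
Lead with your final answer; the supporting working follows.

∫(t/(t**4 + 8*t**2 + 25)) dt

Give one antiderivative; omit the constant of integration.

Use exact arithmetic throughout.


The answer is atan(t**2/3 + 4/3)/6.
Step 1. Substitute u = t**2 + 4, turning ∫(t/(t**4 + 8*t**2 + 25)) dt into ∫(1/(2*(u**2 + 9))) du: now ∫(1/(2*(u**2 + 9))) du.
Step 2. Evaluate the standard form: now atan(u/3)/6.
Step 3. Substitute back u = t**2 + 4: now atan(t**2/3 + 4/3)/6.
Answer: atan(t**2/3 + 4/3)/6.


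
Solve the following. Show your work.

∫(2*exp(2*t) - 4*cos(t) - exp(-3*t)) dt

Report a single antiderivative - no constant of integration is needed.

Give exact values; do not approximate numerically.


Step 1. Rewrite: now ∫(-exp(-3*t)) dt + ∫(2*exp(2*t)) dt + ∫(-4*cos(t)) dt.
Step 2. Evaluate the standard form: now ∫(2*exp(2*t)) dt + ∫(-4*cos(t)) dt + exp(-3*t)/3.
Step 3. Evaluate the standard form: now -4*sin(t) + ∫(2*exp(2*t)) dt + exp(-3*t)/3.
Step 4. Evaluate the standard form: now exp(2*t) - 4*sin(t) + exp(-3*t)/3.
Answer: exp(2*t) - 4*sin(t) + exp(-3*t)/3.


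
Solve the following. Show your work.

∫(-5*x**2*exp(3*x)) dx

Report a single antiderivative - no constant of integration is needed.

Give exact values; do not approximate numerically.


Step 1. Integrate ∫(-5*x**2*exp(3*x)) dx by parts with u = x**2, dv = (-5*exp(3*x)) dx, so v = -5*exp(3*x)/3: now -5*x**2*exp(3*x)/3 + ∫(10*x*exp(3*x)/3) dx.
Step 2. Integrate ∫(10*x*exp(3*x)/3) dx by parts with u = x, dv = (10*exp(3*x)/3) dx, so v = 10*exp(3*x)/9: now -5*x**2*exp(3*x)/3 + 10*x*exp(3*x)/9 + ∫(-10*exp(3*x)/9) dx.
Step 3. Evaluate the standard form: now -5*x**2*exp(3*x)/3 + 10*x*exp(3*x)/9 - 10*exp(3*x)/27.
Answer: -5*x**2*exp(3*x)/3 + 10*x*exp(3*x)/9 - 10*exp(3*x)/27.


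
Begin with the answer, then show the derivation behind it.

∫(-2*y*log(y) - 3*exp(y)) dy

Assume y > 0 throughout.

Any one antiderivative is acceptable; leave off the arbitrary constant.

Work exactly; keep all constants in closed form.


The answer is -y**2*log(y) + y**2/2 - 3*exp(y).
Step 1. Rewrite: now ∫(-2*y*log(y)) dy + ∫(-3*exp(y)) dy.
Step 2. Evaluate the standard form: now -3*exp(y) + ∫(-2*y*log(y)) dy.
Step 3. Integrate ∫(-2*y*log(y)) dy by parts with u = log(y), dv = (-2*y) dy, so v = -y**2 [assuming y > 0]: now -y**2*log(y) - 3*exp(y) + ∫(y) dy.
Step 4. Evaluate the standard form: now -y**2*log(y) + y**2/2 - 3*exp(y).
Answer: -y**2*log(y) + y**2/2 - 3*exp(y).


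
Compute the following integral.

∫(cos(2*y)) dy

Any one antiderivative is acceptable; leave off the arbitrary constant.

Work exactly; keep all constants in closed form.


Answer: sin(2*y)/2.


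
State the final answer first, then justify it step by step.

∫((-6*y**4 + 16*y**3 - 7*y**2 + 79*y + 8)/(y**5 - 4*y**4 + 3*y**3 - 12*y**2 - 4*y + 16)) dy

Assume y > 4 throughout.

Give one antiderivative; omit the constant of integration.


The answer is -log(y - 4) - 3*log(y - 1) - 2*log(y + 1) - 3*atan(y/2)/2.
Step 1. Decompose ∫((-6*y**4 + 16*y**3 - 7*y**2 + 79*y + 8)/(y**5 - 4*y**4 + 3*y**3 - 12*y**2 - 4*y + 16)) dy by partial fractions, (-6*y**4 + 16*y**3 - 7*y**2 + 79*y + 8)/(y**5 - 4*y**4 + 3*y**3 - 12*y**2 - 4*y + 16) = -3/(y**2 + 4) - 2/(y + 1) - 3/(y - 1) - 1/(y - 4): now ∫(-1/(y - 4)) dy + ∫(-3/(y - 1)) dy + ∫(-2/(y + 1)) dy + ∫(-3/(y**2 + 4)) dy.
Step 2. Evaluate the standard form [assuming y > -1]: now -2*log(y + 1) + ∫(-1/(y - 4)) dy + ∫(-3/(y - 1)) dy + ∫(-3/(y**2 + 4)) dy.
Step 3. Evaluate the standard form [assuming y > 1]: now -3*log(y - 1) - 2*log(y + 1) + ∫(-1/(y - 4)) dy + ∫(-3/(y**2 + 4)) dy.
Step 4. Evaluate the standard form [assuming y > 4]: now -log(y - 4) - 3*log(y - 1) - 2*log(y + 1) + ∫(-3/(y**2 + 4)) dy.
Step 5. Evaluate the standard form: now -log(y - 4) - 3*log(y - 1) - 2*log(y + 1) - 3*atan(y/2)/2.
Answer: -log(y - 4) - 3*log(y - 1) - 2*log(y + 1) - 3*atan(y/2)/2.


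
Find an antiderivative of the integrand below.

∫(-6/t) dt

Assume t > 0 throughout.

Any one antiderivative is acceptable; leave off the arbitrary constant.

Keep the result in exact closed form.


Answer: -6*log(t).


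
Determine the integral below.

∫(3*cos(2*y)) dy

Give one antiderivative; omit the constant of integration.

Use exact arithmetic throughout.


Answer: 3*sin(2*y)/2.


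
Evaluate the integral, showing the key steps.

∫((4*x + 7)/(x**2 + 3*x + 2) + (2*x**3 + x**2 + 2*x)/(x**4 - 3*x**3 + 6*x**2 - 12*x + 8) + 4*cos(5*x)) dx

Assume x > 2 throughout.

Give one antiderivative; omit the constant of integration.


Step 1. Rewrite: now ∫((4*x + 7)/(x**2 + 3*x + 2)) dx + ∫((2*x**3 + x**2 + 2*x)/(x**4 - 3*x**3 + 6*x**2 - 12*x + 8)) dx + ∫(4*cos(5*x)) dx.
Step 2. Evaluate the standard form: now 4*sin(5*x)/5 + ∫((4*x + 7)/(x**2 + 3*x + 2)) dx + ∫((2*x**3 + x**2 + 2*x)/(x**4 - 3*x**3 + 6*x**2 - 12*x + 8)) dx.
Step 3. Decompose ∫((4*x + 7)/(x**2 + 3*x + 2)) dx by partial fractions, (4*x + 7)/(x**2 + 3*x + 2) = 1/(x + 2) + 3/(x + 1): now 4*sin(5*x)/5 + ∫((2*x**3 + x**2 + 2*x)/(x**4 - 3*x**3 + 6*x**2 - 12*x + 8)) dx + ∫(3/(x + 1)) dx + ∫(1/(x + 2)) dx.
Step 4. Evaluate the standard form [assuming x > -1]: now 3*log(x + 1) + 4*sin(5*x)/5 + ∫((2*x**3 + x**2 + 2*x)/(x**4 - 3*x**3 + 6*x**2 - 12*x + 8)) dx + ∫(1/(x + 2)) dx.
Step 5. Evaluate the standard form [assuming x > -2]: now 3*log(x + 1) + log(x + 2) + 4*sin(5*x)/5 + ∫((2*x**3 + x**2 + 2*x)/(x**4 - 3*x**3 + 6*x**2 - 12*x + 8)) dx.
Step 6. Decompose ∫((2*x**3 + x**2 + 2*x)/(x**4 - 3*x**3 + 6*x**2 - 12*x + 8)) dx by partial fractions, (2*x**3 + x**2 + 2*x)/(x**4 - 3*x**3 + 6*x**2 - 12*x + 8) = 2/(x**2 + 4) - 1/(x - 1) + 3/(x - 2): now 3*log(x + 1) + log(x + 2) + 4*sin(5*x)/5 + ∫(3/(x - 2)) dx + ∫(-1/(x - 1)) dx + ∫(2/(x**2 + 4)) dx.
Step 7. Evaluate the standard form [assuming x > 1]: now -log(x - 1) + 3*log(x + 1) + log(x + 2) + 4*sin(5*x)/5 + ∫(3/(x - 2)) dx + ∫(2/(x**2 + 4)) dx.
Step 8. Evaluate the standard form [assuming x > 2]: now 3*log(x - 2) - log(x - 1) + 3*log(x + 1) + log(x + 2) + 4*sin(5*x)/5 + ∫(2/(x**2 + 4)) dx.
Step 9. Evaluate the standard form: now 3*log(x - 2) - log(x - 1) + 3*log(x + 1) + log(x + 2) + 4*sin(5*x)/5 + atan(x/2).
Answer: 3*log(x - 2) - log(x - 1) + 3*log(x + 1) + log(x + 2) + 4*sin(5*x)/5 + atan(x/2).


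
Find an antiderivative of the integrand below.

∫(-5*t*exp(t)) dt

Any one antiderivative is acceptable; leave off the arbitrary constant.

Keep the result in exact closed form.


Answer: -5*t*exp(t) + 5*exp(t).


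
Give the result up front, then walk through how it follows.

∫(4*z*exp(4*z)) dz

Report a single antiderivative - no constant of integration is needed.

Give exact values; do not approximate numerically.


The answer is z*exp(4*z) - exp(4*z)/4.
Step 1. Integrate ∫(4*z*exp(4*z)) dz by parts with u = z, dv = (4*exp(4*z)) dz, so v = exp(4*z): now z*exp(4*z) + ∫(-exp(4*z)) dz.
Step 2. Evaluate the standard form: now z*exp(4*z) - exp(4*z)/4.
Answer: z*exp(4*z) - exp(4*z)/4.


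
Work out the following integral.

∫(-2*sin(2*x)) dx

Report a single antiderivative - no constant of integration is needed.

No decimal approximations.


Answer: cos(2*x).


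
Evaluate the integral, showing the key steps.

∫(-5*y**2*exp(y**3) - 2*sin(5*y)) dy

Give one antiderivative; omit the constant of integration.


Step 1. Rewrite: now ∫(-5*y**2*exp(y**3)) dy + ∫(-2*sin(5*y)) dy.
Step 2. Substitute u = y**3, turning ∫(-5*y**2*exp(y**3)) dy into ∫(-5*exp(u)/3) du: now ∫(-5*exp(u)/3) du + ∫(-2*sin(5*y)) dy.
Step 3. Evaluate the standard form: now -5*exp(u)/3 + ∫(-2*sin(5*y)) dy.
Step 4. Substitute back u = y**3: now -5*exp(y**3)/3 + ∫(-2*sin(5*y)) dy.
Step 5. Evaluate the standard form: now -5*exp(y**3)/3 + 2*cos(5*y)/5.
Answer: -5*exp(y**3)/3 + 2*cos(5*y)/5.


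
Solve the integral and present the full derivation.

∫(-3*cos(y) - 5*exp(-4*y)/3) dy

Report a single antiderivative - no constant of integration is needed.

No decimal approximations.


Step 1. Rewrite: now ∫(-5*exp(-4*y)/3) dy + ∫(-3*cos(y)) dy.
Step 2. Evaluate the standard form: now -3*sin(y) + ∫(-5*exp(-4*y)/3) dy.
Step 3. Evaluate the standard form: now -3*sin(y) + 5*exp(-4*y)/12.
Answer: -3*sin(y) + 5*exp(-4*y)/12.


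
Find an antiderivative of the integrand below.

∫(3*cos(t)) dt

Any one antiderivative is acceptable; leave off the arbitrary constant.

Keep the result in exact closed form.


Answer: 3*sin(t).


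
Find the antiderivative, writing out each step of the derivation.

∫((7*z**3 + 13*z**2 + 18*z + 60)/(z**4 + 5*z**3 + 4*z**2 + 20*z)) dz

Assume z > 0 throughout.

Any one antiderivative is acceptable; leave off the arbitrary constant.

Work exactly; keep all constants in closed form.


Step 1. Decompose ∫((7*z**3 + 13*z**2 + 18*z + 60)/(z**4 + 5*z**3 + 4*z**2 + 20*z)) dz by partial fractions, (7*z**3 + 13*z**2 + 18*z + 60)/(z**4 + 5*z**3 + 4*z**2 + 20*z) = -2/(z**2 + 4) + 4/(z + 5) + 3/z: now ∫(3/z) dz + ∫(4/(z + 5)) dz + ∫(-2/(z**2 + 4)) dz.
Step 2. Evaluate the standard form [assuming z > 0]: now 3*log(z) + ∫(4/(z + 5)) dz + ∫(-2/(z**2 + 4)) dz.
Step 3. Evaluate the standard form [assuming z > -5]: now 3*log(z) + 4*log(z + 5) + ∫(-2/(z**2 + 4)) dz.
Step 4. Evaluate the standard form: now 3*log(z) + 4*log(z + 5) - atan(z/2).
Answer: 3*log(z) + 4*log(z + 5) - atan(z/2).


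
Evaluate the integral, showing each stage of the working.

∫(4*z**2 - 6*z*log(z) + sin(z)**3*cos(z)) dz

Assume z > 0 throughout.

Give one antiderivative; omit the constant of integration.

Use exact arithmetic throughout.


Step 1. Rewrite: now ∫(4*z**2) dz + ∫(-6*z*log(z)) dz + ∫(sin(z)**3*cos(z)) dz.
Step 2. Substitute u = sin(z), turning ∫(sin(z)**3*cos(z)) dz into ∫(u**3) du: now ∫(u**3) du + ∫(4*z**2) dz + ∫(-6*z*log(z)) dz.
Step 3. Evaluate the standard form: now u**4/4 + ∫(4*z**2) dz + ∫(-6*z*log(z)) dz.
Step 4. Substitute back u = sin(z): now sin(z)**4/4 + ∫(4*z**2) dz + ∫(-6*z*log(z)) dz.
Step 5. Evaluate the standard form: now 4*z**3/3 + sin(z)**4/4 + ∫(-6*z*log(z)) dz.
Step 6. Integrate ∫(-6*z*log(z)) dz by parts with u = log(z), dv = (-6*z) dz, so v = -3*z**2 [assuming z > 0]: now 4*z**3/3 - 3*z**2*log(z) + sin(z)**4/4 + ∫(3*z) dz.
Step 7. Evaluate the standard form: now 4*z**3/3 - 3*z**2*log(z) + 3*z**2/2 + sin(z)**4/4.
Answer: 4*z**3/3 - 3*z**2*log(z) + 3*z**2/2 + sin(z)**4/4.


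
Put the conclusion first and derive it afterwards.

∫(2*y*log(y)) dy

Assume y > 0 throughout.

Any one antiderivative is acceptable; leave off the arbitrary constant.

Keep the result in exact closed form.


The answer is y**2*log(y) - y**2/2.
Step 1. Integrate ∫(2*y*log(y)) dy by parts with u = log(y), dv = (2*y) dy, so v = y**2 [assuming y > 0]: now y**2*log(y) + ∫(-y) dy.
Step 2. Evaluate the standard form: now y**2*log(y) - y**2/2.
Answer: y**2*log(y) - y**2/2.


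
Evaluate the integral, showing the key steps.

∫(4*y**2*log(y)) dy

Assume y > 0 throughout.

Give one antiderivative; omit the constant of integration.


Step 1. Integrate ∫(4*y**2*log(y)) dy by parts with u = log(y), dv = (4*y**2) dy, so v = 4*y**3/3 [assuming y > 0]: now 4*y**3*log(y)/3 + ∫(-4*y**2/3) dy.
Step 2. Evaluate the standard form: now 4*y**3*log(y)/3 - 4*y**3/9.
Answer: 4*y**3*log(y)/3 - 4*y**3/9.


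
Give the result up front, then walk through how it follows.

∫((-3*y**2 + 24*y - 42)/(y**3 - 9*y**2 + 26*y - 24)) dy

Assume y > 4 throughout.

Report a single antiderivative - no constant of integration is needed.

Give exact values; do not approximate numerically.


The answer is 3*log(y - 4) - 3*log(y - 3) - 3*log(y - 2).
Step 1. Decompose ∫((-3*y**2 + 24*y - 42)/(y**3 - 9*y**2 + 26*y - 24)) dy by partial fractions, (-3*y**2 + 24*y - 42)/(y**3 - 9*y**2 + 26*y - 24) = -3/(y - 2) - 3/(y - 3) + 3/(y - 4): now ∫(3/(y - 4)) dy + ∫(-3/(y - 3)) dy + ∫(-3/(y - 2)) dy.
Step 2. Evaluate the standard form [assuming y > 2]: now -3*log(y - 2) + ∫(3/(y - 4)) dy + ∫(-3/(y - 3)) dy.
Step 3. Evaluate the standard form [assuming y > 3]: now -3*log(y - 3) - 3*log(y - 2) + ∫(3/(y - 4)) dy.
Step 4. Evaluate the standard form [assuming y > 4]: now 3*log(y - 4) - 3*log(y - 3) - 3*log(y - 2).
Answer: 3*log(y - 4) - 3*log(y - 3) - 3*log(y - 2).


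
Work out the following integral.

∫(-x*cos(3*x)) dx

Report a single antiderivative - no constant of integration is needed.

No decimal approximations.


Answer: -x*sin(3*x)/3 - cos(3*x)/9.


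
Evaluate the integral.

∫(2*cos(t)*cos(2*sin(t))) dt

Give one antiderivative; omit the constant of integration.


Answer: sin(2*sin(t)).


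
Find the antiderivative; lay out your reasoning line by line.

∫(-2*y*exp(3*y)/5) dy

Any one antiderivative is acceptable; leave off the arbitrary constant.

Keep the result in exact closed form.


Step 1. Integrate ∫(-2*y*exp(3*y)/5) dy by parts with u = y, dv = (-2*exp(3*y)/5) dy, so v = -2*exp(3*y)/15: now -2*y*exp(3*y)/15 + ∫(2*exp(3*y)/15) dy.
Step 2. Evaluate the standard form: now -2*y*exp(3*y)/15 + 2*exp(3*y)/45.
Answer: -2*y*exp(3*y)/15 + 2*exp(3*y)/45.


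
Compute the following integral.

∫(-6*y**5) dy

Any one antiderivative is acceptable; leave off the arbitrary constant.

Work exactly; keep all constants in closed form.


Answer: -y**6.


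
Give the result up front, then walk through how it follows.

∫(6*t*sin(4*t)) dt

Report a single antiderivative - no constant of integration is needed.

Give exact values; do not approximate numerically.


The answer is -3*t*cos(4*t)/2 + 3*sin(4*t)/8.
Step 1. Integrate ∫(6*t*sin(4*t)) dt by parts with u = t, dv = (6*sin(4*t)) dt, so v = -3*cos(4*t)/2: now -3*t*cos(4*t)/2 + ∫(3*cos(4*t)/2) dt.
Step 2. Evaluate the standard form: now -3*t*cos(4*t)/2 + 3*sin(4*t)/8.
Answer: -3*t*cos(4*t)/2 + 3*sin(4*t)/8.


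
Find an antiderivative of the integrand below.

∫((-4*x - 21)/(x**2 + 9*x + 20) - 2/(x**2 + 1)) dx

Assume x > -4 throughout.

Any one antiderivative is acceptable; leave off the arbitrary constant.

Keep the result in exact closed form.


Answer: -5*log(x + 4) + log(x + 5) - 2*atan(x).


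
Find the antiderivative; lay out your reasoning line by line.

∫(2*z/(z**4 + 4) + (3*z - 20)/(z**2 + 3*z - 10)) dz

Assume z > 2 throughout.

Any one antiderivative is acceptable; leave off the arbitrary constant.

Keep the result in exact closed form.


Step 1. Rewrite: now ∫(2*z/(z**4 + 4)) dz + ∫((3*z - 20)/(z**2 + 3*z - 10)) dz.
Step 2. Substitute u = z**2, turning ∫(2*z/(z**4 + 4)) dz into ∫(1/(u**2 + 4)) du: now ∫((3*z - 20)/(z**2 + 3*z - 10)) dz + ∫(1/(u**2 + 4)) du.
Step 3. Evaluate the standard form: now atan(u/2)/2 + ∫((3*z - 20)/(z**2 + 3*z - 10)) dz.
Step 4. Substitute back u = z**2: now atan(z**2/2)/2 + ∫((3*z - 20)/(z**2 + 3*z - 10)) dz.
Step 5. Decompose ∫((3*z - 20)/(z**2 + 3*z - 10)) dz by partial fractions, (3*z - 20)/(z**2 + 3*z - 10) = 5/(z + 5) - 2/(z - 2): now atan(z**2/2)/2 + ∫(-2/(z - 2)) dz + ∫(5/(z + 5)) dz.
Step 6. Evaluate the standard form [assuming z > 2]: now -2*log(z - 2) + atan(z**2/2)/2 + ∫(5/(z + 5)) dz.
Step 7. Evaluate the standard form [assuming z > -5]: now -2*log(z - 2) + 5*log(z + 5) + atan(z**2/2)/2.
Answer: -2*log(z - 2) + 5*log(z + 5) + atan(z**2/2)/2.


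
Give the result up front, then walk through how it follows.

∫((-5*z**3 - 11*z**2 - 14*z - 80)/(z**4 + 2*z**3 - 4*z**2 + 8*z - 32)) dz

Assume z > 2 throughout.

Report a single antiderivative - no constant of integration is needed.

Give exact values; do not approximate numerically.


The answer is -4*log(z - 2) - log(z + 4) + 3*atan(z/2)/2.
Step 1. Decompose ∫((-5*z**3 - 11*z**2 - 14*z - 80)/(z**4 + 2*z**3 - 4*z**2 + 8*z - 32)) dz by partial fractions, (-5*z**3 - 11*z**2 - 14*z - 80)/(z**4 + 2*z**3 - 4*z**2 + 8*z - 32) = 3/(z**2 + 4) - 1/(z + 4) - 4/(z - 2): now ∫(-4/(z - 2)) dz + ∫(-1/(z + 4)) dz + ∫(3/(z**2 + 4)) dz.
Step 2. Evaluate the standard form [assuming z > 2]: now -4*log(z - 2) + ∫(-1/(z + 4)) dz + ∫(3/(z**2 + 4)) dz.
Step 3. Evaluate the standard form [assuming z > -4]: now -4*log(z - 2) - log(z + 4) + ∫(3/(z**2 + 4)) dz.
Step 4. Evaluate the standard form: now -4*log(z - 2) - log(z + 4) + 3*atan(z/2)/2.
Answer: -4*log(z - 2) - log(z + 4) + 3*atan(z/2)/2.


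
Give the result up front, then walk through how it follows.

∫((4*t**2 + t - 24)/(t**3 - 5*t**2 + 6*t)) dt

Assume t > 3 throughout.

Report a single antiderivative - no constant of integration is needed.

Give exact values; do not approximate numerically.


The answer is -4*log(t) + 5*log(t - 3) + 3*log(t - 2).
Step 1. Decompose ∫((4*t**2 + t - 24)/(t**3 - 5*t**2 + 6*t)) dt by partial fractions, (4*t**2 + t - 24)/(t**3 - 5*t**2 + 6*t) = 3/(t - 2) + 5/(t - 3) - 4/t: now ∫(-4/t) dt + ∫(5/(t - 3)) dt + ∫(3/(t - 2)) dt.
Step 2. Evaluate the standard form [assuming t > 3]: now 5*log(t - 3) + ∫(-4/t) dt + ∫(3/(t - 2)) dt.
Step 3. Evaluate the standard form [assuming t > 2]: now 5*log(t - 3) + 3*log(t - 2) + ∫(-4/t) dt.
Step 4. Evaluate the standard form [assuming t > 0]: now -4*log(t) + 5*log(t - 3) + 3*log(t - 2).
Answer: -4*log(t) + 5*log(t - 3) + 3*log(t - 2).


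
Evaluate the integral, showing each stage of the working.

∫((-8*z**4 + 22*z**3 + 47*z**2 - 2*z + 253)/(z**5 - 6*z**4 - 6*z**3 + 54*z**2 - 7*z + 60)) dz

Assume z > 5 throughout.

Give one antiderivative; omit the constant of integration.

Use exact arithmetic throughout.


Step 1. Decompose ∫((-8*z**4 + 22*z**3 + 47*z**2 - 2*z + 253)/(z**5 - 6*z**4 - 6*z**3 + 54*z**2 - 7*z + 60)) dz by partial fractions, (-8*z**4 + 22*z**3 + 47*z**2 - 2*z + 253)/(z**5 - 6*z**4 - 6*z**3 + 54*z**2 - 7*z + 60) = 3/(z**2 + 1) - 1/(z + 3) - 3/(z - 4) - 4/(z - 5): now ∫(-4/(z - 5)) dz + ∫(-3/(z - 4)) dz + ∫(-1/(z + 3)) dz + ∫(3/(z**2 + 1)) dz.
Step 2. Evaluate the standard form [assuming z > 5]: now -4*log(z - 5) + ∫(-3/(z - 4)) dz + ∫(-1/(z + 3)) dz + ∫(3/(z**2 + 1)) dz.
Step 3. Evaluate the standard form [assuming z > 4]: now -4*log(z - 5) - 3*log(z - 4) + ∫(-1/(z + 3)) dz + ∫(3/(z**2 + 1)) dz.
Step 4. Evaluate the standard form [assuming z > -3]: now -4*log(z - 5) - 3*log(z - 4) - log(z + 3) + ∫(3/(z**2 + 1)) dz.
Step 5. Evaluate the standard form: now -4*log(z - 5) - 3*log(z - 4) - log(z + 3) + 3*atan(z).
Answer: -4*log(z - 5) - 3*log(z - 4) - log(z + 3) + 3*atan(z).


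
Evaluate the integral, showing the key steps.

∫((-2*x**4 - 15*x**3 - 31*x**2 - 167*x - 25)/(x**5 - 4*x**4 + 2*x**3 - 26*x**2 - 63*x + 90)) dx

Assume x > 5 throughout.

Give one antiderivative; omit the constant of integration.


Step 1. Decompose ∫((-2*x**4 - 15*x**3 - 31*x**2 - 167*x - 25)/(x**5 - 4*x**4 + 2*x**3 - 26*x**2 - 63*x + 90)) dx by partial fractions, (-2*x**4 - 15*x**3 - 31*x**2 - 167*x - 25)/(x**5 - 4*x**4 + 2*x**3 - 26*x**2 - 63*x + 90) = 2/(x**2 + 9) + 1/(x + 2) + 2/(x - 1) - 5/(x - 5): now ∫(-5/(x - 5)) dx + ∫(2/(x - 1)) dx + ∫(1/(x + 2)) dx + ∫(2/(x**2 + 9)) dx.
Step 2. Evaluate the standard form [assuming x > 5]: now -5*log(x - 5) + ∫(2/(x - 1)) dx + ∫(1/(x + 2)) dx + ∫(2/(x**2 + 9)) dx.
Step 3. Evaluate the standard form [assuming x > -2]: now -5*log(x - 5) + log(x + 2) + ∫(2/(x - 1)) dx + ∫(2/(x**2 + 9)) dx.
Step 4. Evaluate the standard form [assuming x > 1]: now -5*log(x - 5) + 2*log(x - 1) + log(x + 2) + ∫(2/(x**2 + 9)) dx.
Step 5. Evaluate the standard form: now -5*log(x - 5) + 2*log(x - 1) + log(x + 2) + 2*atan(x/3)/3.
Answer: -5*log(x - 5) + 2*log(x - 1) + log(x + 2) + 2*atan(x/3)/3.


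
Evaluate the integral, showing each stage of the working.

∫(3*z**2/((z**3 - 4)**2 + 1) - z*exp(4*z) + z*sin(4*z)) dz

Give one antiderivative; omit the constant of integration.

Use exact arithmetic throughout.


Step 1. Rewrite: now ∫(-z*exp(4*z)) dz + ∫(z*sin(4*z)) dz + ∫(3*z**2/((z**3 - 4)**2 + 1)) dz.
Step 2. Integrate ∫(z*sin(4*z)) dz by parts with u = z, dv = (sin(4*z)) dz, so v = -cos(4*z)/4: now -z*cos(4*z)/4 + ∫(-z*exp(4*z)) dz + ∫(3*z**2/((z**3 - 4)**2 + 1)) dz + ∫(cos(4*z)/4) dz.
Step 3. Evaluate the standard form: now -z*cos(4*z)/4 + sin(4*z)/16 + ∫(-z*exp(4*z)) dz + ∫(3*z**2/((z**3 - 4)**2 + 1)) dz.
Step 4. Integrate ∫(-z*exp(4*z)) dz by parts with u = z, dv = (-exp(4*z)) dz, so v = -exp(4*z)/4: now -z*exp(4*z)/4 - z*cos(4*z)/4 + sin(4*z)/16 + ∫(3*z**2/((z**3 - 4)**2 + 1)) dz + ∫(exp(4*z)/4) dz.
Step 5. Evaluate the standard form: now -z*exp(4*z)/4 - z*cos(4*z)/4 + exp(4*z)/16 + sin(4*z)/16 + ∫(3*z**2/((z**3 - 4)**2 + 1)) dz.
Step 6. Substitute u = z**3 - 4, turning ∫(3*z**2/((z**3 - 4)**2 + 1)) dz into ∫(1/(u**2 + 1)) du: now -z*exp(4*z)/4 - z*cos(4*z)/4 + exp(4*z)/16 + sin(4*z)/16 + ∫(1/(u**2 + 1)) du.
Step 7. Evaluate the standard form: now -z*exp(4*z)/4 - z*cos(4*z)/4 + exp(4*z)/16 + sin(4*z)/16 + atan(u).
Step 8. Substitute back u = z**3 - 4: now -z*exp(4*z)/4 - z*cos(4*z)/4 + exp(4*z)/16 + sin(4*z)/16 + atan(z**3 - 4).
Answer: -z*exp(4*z)/4 - z*cos(4*z)/4 + exp(4*z)/16 + sin(4*z)/16 + atan(z**3 - 4).


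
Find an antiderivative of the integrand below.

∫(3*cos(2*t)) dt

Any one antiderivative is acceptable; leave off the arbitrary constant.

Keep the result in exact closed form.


Answer: 3*sin(2*t)/2.


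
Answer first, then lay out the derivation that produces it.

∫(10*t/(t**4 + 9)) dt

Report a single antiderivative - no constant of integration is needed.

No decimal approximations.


The answer is 5*atan(t**2/3)/3.
Step 1. Substitute u = t**2, turning ∫(10*t/(t**4 + 9)) dt into ∫(5/(u**2 + 9)) du: now ∫(5/(u**2 + 9)) du.
Step 2. Evaluate the standard form: now 5*atan(u/3)/3.
Step 3. Substitute back u = t**2: now 5*atan(t**2/3)/3.
Answer: 5*atan(t**2/3)/3.


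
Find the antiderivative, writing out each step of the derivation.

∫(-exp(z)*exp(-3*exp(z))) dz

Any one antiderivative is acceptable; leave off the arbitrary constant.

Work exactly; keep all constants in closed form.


Step 1. Substitute u = exp(z), turning ∫(-exp(z)*exp(-3*exp(z))) dz into ∫(-exp(-3*u)) du: now ∫(-exp(-3*u)) du.
Step 2. Evaluate the standard form: now exp(-3*u)/3.
Step 3. Substitute back u = exp(z): now exp(-3*exp(z))/3.
Answer: exp(-3*exp(z))/3.


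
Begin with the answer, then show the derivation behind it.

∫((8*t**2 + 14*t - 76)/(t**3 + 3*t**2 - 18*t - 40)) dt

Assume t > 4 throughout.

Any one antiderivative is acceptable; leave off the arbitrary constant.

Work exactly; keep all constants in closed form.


The answer is 2*log(t - 4) + 4*log(t + 2) + 2*log(t + 5).
Step 1. Decompose ∫((8*t**2 + 14*t - 76)/(t**3 + 3*t**2 - 18*t - 40)) dt by partial fractions, (8*t**2 + 14*t - 76)/(t**3 + 3*t**2 - 18*t - 40) = 2/(t + 5) + 4/(t + 2) + 2/(t - 4): now ∫(2/(t - 4)) dt + ∫(4/(t + 2)) dt + ∫(2/(t + 5)) dt.
Step 2. Evaluate the standard form [assuming t > -5]: now 2*log(t + 5) + ∫(2/(t - 4)) dt + ∫(4/(t + 2)) dt.
Step 3. Evaluate the standard form [assuming t > -2]: now 4*log(t + 2) + 2*log(t + 5) + ∫(2/(t - 4)) dt.
Step 4. Evaluate the standard form [assuming t > 4]: now 2*log(t - 4) + 4*log(t + 2) + 2*log(t + 5).
Answer: 2*log(t - 4) + 4*log(t + 2) + 2*log(t + 5).


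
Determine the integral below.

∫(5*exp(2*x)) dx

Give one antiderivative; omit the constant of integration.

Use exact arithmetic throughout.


Answer: 5*exp(2*x)/2.


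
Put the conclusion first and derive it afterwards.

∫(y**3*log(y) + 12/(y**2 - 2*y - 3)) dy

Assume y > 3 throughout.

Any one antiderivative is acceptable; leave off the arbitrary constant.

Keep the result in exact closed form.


The answer is y**4*log(y)/4 - y**4/16 + 3*log(y - 3) - 3*log(y + 1).
Step 1. Rewrite: now ∫(y**3*log(y)) dy + ∫(12/(y**2 - 2*y - 3)) dy.
Step 2. Integrate ∫(y**3*log(y)) dy by parts with u = log(y), dv = (y**3) dy, so v = y**4/4 [assuming y > 0]: now y**4*log(y)/4 + ∫(-y**3/4) dy + ∫(12/(y**2 - 2*y - 3)) dy.
Step 3. Evaluate the standard form: now y**4*log(y)/4 - y**4/16 + ∫(12/(y**2 - 2*y - 3)) dy.
Step 4. Decompose ∫(12/(y**2 - 2*y - 3)) dy by partial fractions, 12/(y**2 - 2*y - 3) = -3/(y + 1) + 3/(y - 3): now y**4*log(y)/4 - y**4/16 + ∫(3/(y - 3)) dy + ∫(-3/(y + 1)) dy.
Step 5. Evaluate the standard form [assuming y > -1]: now y**4*log(y)/4 - y**4/16 - 3*log(y + 1) + ∫(3/(y - 3)) dy.
Step 6. Evaluate the standard form [assuming y > 3]: now y**4*log(y)/4 - y**4/16 + 3*log(y - 3) - 3*log(y + 1).
Answer: y**4*log(y)/4 - y**4/16 + 3*log(y - 3) - 3*log(y + 1).


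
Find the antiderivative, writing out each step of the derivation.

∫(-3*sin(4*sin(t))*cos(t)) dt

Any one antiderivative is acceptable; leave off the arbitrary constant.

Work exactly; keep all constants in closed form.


Step 1. Substitute u = sin(t), turning ∫(-3*sin(4*sin(t))*cos(t)) dt into ∫(-3*sin(4*u)) du: now ∫(-3*sin(4*u)) du.
Step 2. Evaluate the standard form: now 3*cos(4*u)/4.
Step 3. Substitute back u = sin(t): now 3*cos(4*sin(t))/4.
Answer: 3*cos(4*sin(t))/4.


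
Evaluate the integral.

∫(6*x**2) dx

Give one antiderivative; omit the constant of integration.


Answer: 2*x**3.


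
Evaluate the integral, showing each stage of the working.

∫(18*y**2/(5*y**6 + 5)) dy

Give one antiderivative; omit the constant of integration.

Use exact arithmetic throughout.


Step 1. Substitute u = y**3, turning ∫(18*y**2/(5*y**6 + 5)) dy into ∫(6/(5*(u**2 + 1))) du: now ∫(6/(5*(u**2 + 1))) du.
Step 2. Evaluate the standard form: now 6*atan(u)/5.
Step 3. Substitute back u = y**3: now 6*atan(y**3)/5.
Answer: 6*atan(y**3)/5.


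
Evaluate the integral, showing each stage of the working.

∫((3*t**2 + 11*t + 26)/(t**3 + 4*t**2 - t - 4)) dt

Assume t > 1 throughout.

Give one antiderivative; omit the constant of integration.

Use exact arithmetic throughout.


Step 1. Decompose ∫((3*t**2 + 11*t + 26)/(t**3 + 4*t**2 - t - 4)) dt by partial fractions, (3*t**2 + 11*t + 26)/(t**3 + 4*t**2 - t - 4) = 2/(t + 4) - 3/(t + 1) + 4/(t - 1): now ∫(4/(t - 1)) dt + ∫(-3/(t + 1)) dt + ∫(2/(t + 4)) dt.
Step 2. Evaluate the standard form [assuming t > -4]: now 2*log(t + 4) + ∫(4/(t - 1)) dt + ∫(-3/(t + 1)) dt.
Step 3. Evaluate the standard form [assuming t > -1]: now -3*log(t + 1) + 2*log(t + 4) + ∫(4/(t - 1)) dt.
Step 4. Evaluate the standard form [assuming t > 1]: now 4*log(t - 1) - 3*log(t + 1) + 2*log(t + 4).
Answer: 4*log(t - 1) - 3*log(t + 1) + 2*log(t + 4).


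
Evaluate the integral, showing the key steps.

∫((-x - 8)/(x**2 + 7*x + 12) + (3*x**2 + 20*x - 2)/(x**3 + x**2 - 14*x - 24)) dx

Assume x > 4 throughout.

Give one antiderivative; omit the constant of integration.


Step 1. Rewrite: now ∫((-x - 8)/(x**2 + 7*x + 12)) dx + ∫((3*x**2 + 20*x - 2)/(x**3 + x**2 - 14*x - 24)) dx.
Step 2. Decompose ∫((3*x**2 + 20*x - 2)/(x**3 + x**2 - 14*x - 24)) dx by partial fractions, (3*x**2 + 20*x - 2)/(x**3 + x**2 - 14*x - 24) = -5/(x + 3) + 5/(x + 2) + 3/(x - 4): now ∫((-x - 8)/(x**2 + 7*x + 12)) dx + ∫(3/(x - 4)) dx + ∫(5/(x + 2)) dx + ∫(-5/(x + 3)) dx.
Step 3. Evaluate the standard form [assuming x > -2]: now 5*log(x + 2) + ∫((-x - 8)/(x**2 + 7*x + 12)) dx + ∫(3/(x - 4)) dx + ∫(-5/(x + 3)) dx.
Step 4. Evaluate the standard form [assuming x > 4]: now 3*log(x - 4) + 5*log(x + 2) + ∫((-x - 8)/(x**2 + 7*x + 12)) dx + ∫(-5/(x + 3)) dx.
Step 5. Evaluate the standard form [assuming x > -3]: now 3*log(x - 4) + 5*log(x + 2) - 5*log(x + 3) + ∫((-x - 8)/(x**2 + 7*x + 12)) dx.
Step 6. Decompose ∫((-x - 8)/(x**2 + 7*x + 12)) dx by partial fractions, (-x - 8)/(x**2 + 7*x + 12) = 4/(x + 4) - 5/(x + 3): now 3*log(x - 4) + 5*log(x + 2) - 5*log(x + 3) + ∫(-5/(x + 3)) dx + ∫(4/(x + 4)) dx.
Step 7. Evaluate the standard form [assuming x > -3]: now 3*log(x - 4) + 5*log(x + 2) - 10*log(x + 3) + ∫(4/(x + 4)) dx.
Step 8. Evaluate the standard form [assuming x > -4]: now 3*log(x - 4) + 5*log(x + 2) - 10*log(x + 3) + 4*log(x + 4).
Answer: 3*log(x - 4) + 5*log(x + 2) - 10*log(x + 3) + 4*log(x + 4).


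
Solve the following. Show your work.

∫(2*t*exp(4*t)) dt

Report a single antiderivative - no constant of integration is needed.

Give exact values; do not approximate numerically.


Step 1. Integrate ∫(2*t*exp(4*t)) dt by parts with u = t, dv = (2*exp(4*t)) dt, so v = exp(4*t)/2: now t*exp(4*t)/2 + ∫(-exp(4*t)/2) dt.
Step 2. Evaluate the standard form: now t*exp(4*t)/2 - exp(4*t)/8.
Answer: t*exp(4*t)/2 - exp(4*t)/8.


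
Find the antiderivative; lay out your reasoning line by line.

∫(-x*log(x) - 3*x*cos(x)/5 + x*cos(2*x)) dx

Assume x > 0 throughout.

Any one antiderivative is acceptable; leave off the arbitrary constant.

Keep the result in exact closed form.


Step 1. Rewrite: now ∫(-x*log(x)) dx + ∫(-3*x*cos(x)/5) dx + ∫(x*cos(2*x)) dx.
Step 2. Integrate ∫(-x*log(x)) dx by parts with u = log(x), dv = (-x) dx, so v = -x**2/2 [assuming x > 0]: now -x**2*log(x)/2 + ∫(x/2) dx + ∫(-3*x*cos(x)/5) dx + ∫(x*cos(2*x)) dx.
Step 3. Evaluate the standard form: now -x**2*log(x)/2 + x**2/4 + ∫(-3*x*cos(x)/5) dx + ∫(x*cos(2*x)) dx.
Step 4. Integrate ∫(-3*x*cos(x)/5) dx by parts with u = x, dv = (-3*cos(x)/5) dx, so v = -3*sin(x)/5: now -x**2*log(x)/2 + x**2/4 - 3*x*sin(x)/5 + ∫(x*cos(2*x)) dx + ∫(3*sin(x)/5) dx.
Step 5. Evaluate the standard form: now -x**2*log(x)/2 + x**2/4 - 3*x*sin(x)/5 - 3*cos(x)/5 + ∫(x*cos(2*x)) dx.
Step 6. Integrate ∫(x*cos(2*x)) dx by parts with u = x, dv = (cos(2*x)) dx, so v = sin(2*x)/2: now -x**2*log(x)/2 + x**2/4 - 3*x*sin(x)/5 + x*sin(2*x)/2 - 3*cos(x)/5 + ∫(-sin(2*x)/2) dx.
Step 7. Evaluate the standard form: now -x**2*log(x)/2 + x**2/4 - 3*x*sin(x)/5 + x*sin(2*x)/2 - 3*cos(x)/5 + cos(2*x)/4.
Answer: -x**2*log(x)/2 + x**2/4 - 3*x*sin(x)/5 + x*sin(2*x)/2 - 3*cos(x)/5 + cos(2*x)/4.


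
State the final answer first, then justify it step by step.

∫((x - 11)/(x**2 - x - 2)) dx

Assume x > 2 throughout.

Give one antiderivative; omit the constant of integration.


The answer is -3*log(x - 2) + 4*log(x + 1).
Step 1. Decompose ∫((x - 11)/(x**2 - x - 2)) dx by partial fractions, (x - 11)/(x**2 - x - 2) = 4/(x + 1) - 3/(x - 2): now ∫(-3/(x - 2)) dx + ∫(4/(x + 1)) dx.
Step 2. Evaluate the standard form [assuming x > -1]: now 4*log(x + 1) + ∫(-3/(x - 2)) dx.
Step 3. Evaluate the standard form [assuming x > 2]: now -3*log(x - 2) + 4*log(x + 1).
Answer: -3*log(x - 2) + 4*log(x + 1).


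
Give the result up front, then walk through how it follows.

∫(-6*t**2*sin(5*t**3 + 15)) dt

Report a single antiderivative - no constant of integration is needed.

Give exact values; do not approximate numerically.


The answer is 2*cos(5*t**3 + 15)/5.
Step 1. Substitute u = t**3 + 3, turning ∫(-6*t**2*sin(5*t**3 + 15)) dt into ∫(-2*sin(5*u)) du: now ∫(-2*sin(5*u)) du.
Step 2. Evaluate the standard form: now 2*cos(5*u)/5.
Step 3. Substitute back u = t**3 + 3: now 2*cos(5*t**3 + 15)/5.
Answer: 2*cos(5*t**3 + 15)/5.


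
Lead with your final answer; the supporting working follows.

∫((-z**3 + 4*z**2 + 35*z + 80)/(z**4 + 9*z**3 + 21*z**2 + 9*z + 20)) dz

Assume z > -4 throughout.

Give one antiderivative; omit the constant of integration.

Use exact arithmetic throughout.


The answer is 4*log(z + 4) - 5*log(z + 5) + 4*atan(z).
Step 1. Decompose ∫((-z**3 + 4*z**2 + 35*z + 80)/(z**4 + 9*z**3 + 21*z**2 + 9*z + 20)) dz by partial fractions, (-z**3 + 4*z**2 + 35*z + 80)/(z**4 + 9*z**3 + 21*z**2 + 9*z + 20) = 4/(z**2 + 1) - 5/(z + 5) + 4/(z + 4): now ∫(4/(z + 4)) dz + ∫(-5/(z + 5)) dz + ∫(4/(z**2 + 1)) dz.
Step 2. Evaluate the standard form [assuming z > -5]: now -5*log(z + 5) + ∫(4/(z + 4)) dz + ∫(4/(z**2 + 1)) dz.
Step 3. Evaluate the standard form [assuming z > -4]: now 4*log(z + 4) - 5*log(z + 5) + ∫(4/(z**2 + 1)) dz.
Step 4. Evaluate the standard form: now 4*log(z + 4) - 5*log(z + 5) + 4*atan(z).
Answer: 4*log(z + 4) - 5*log(z + 5) + 4*atan(z).


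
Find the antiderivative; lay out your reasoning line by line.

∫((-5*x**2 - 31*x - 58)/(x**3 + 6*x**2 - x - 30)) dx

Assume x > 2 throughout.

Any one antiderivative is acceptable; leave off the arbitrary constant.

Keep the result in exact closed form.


Step 1. Decompose ∫((-5*x**2 - 31*x - 58)/(x**3 + 6*x**2 - x - 30)) dx by partial fractions, (-5*x**2 - 31*x - 58)/(x**3 + 6*x**2 - x - 30) = -2/(x + 5) + 1/(x + 3) - 4/(x - 2): now ∫(-4/(x - 2)) dx + ∫(1/(x + 3)) dx + ∫(-2/(x + 5)) dx.
Step 2. Evaluate the standard form [assuming x > 2]: now -4*log(x - 2) + ∫(1/(x + 3)) dx + ∫(-2/(x + 5)) dx.
Step 3. Evaluate the standard form [assuming x > -3]: now -4*log(x - 2) + log(x + 3) + ∫(-2/(x + 5)) dx.
Step 4. Evaluate the standard form [assuming x > -5]: now -4*log(x - 2) + log(x + 3) - 2*log(x + 5).
Answer: -4*log(x - 2) + log(x + 3) - 2*log(x + 5).


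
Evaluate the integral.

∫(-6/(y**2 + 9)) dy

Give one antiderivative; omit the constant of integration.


Answer: -2*atan(y/3).


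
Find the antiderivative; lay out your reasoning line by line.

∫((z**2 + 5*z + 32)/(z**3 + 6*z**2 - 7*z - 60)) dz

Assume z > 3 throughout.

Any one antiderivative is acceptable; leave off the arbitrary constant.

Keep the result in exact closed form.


Step 1. Decompose ∫((z**2 + 5*z + 32)/(z**3 + 6*z**2 - 7*z - 60)) dz by partial fractions, (z**2 + 5*z + 32)/(z**3 + 6*z**2 - 7*z - 60) = 4/(z + 5) - 4/(z + 4) + 1/(z - 3): now ∫(1/(z - 3)) dz + ∫(-4/(z + 4)) dz + ∫(4/(z + 5)) dz.
Step 2. Evaluate the standard form [assuming z > -5]: now 4*log(z + 5) + ∫(1/(z - 3)) dz + ∫(-4/(z + 4)) dz.
Step 3. Evaluate the standard form [assuming z > -4]: now -4*log(z + 4) + 4*log(z + 5) + ∫(1/(z - 3)) dz.
Step 4. Evaluate the standard form [assuming z > 3]: now log(z - 3) - 4*log(z + 4) + 4*log(z + 5).
Answer: log(z - 3) - 4*log(z + 4) + 4*log(z + 5).


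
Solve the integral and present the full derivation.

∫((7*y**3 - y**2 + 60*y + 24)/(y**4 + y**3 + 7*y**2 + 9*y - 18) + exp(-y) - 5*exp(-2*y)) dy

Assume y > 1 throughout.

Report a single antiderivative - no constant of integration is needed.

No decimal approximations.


Step 1. Rewrite: now ∫((7*y**3 - y**2 + 60*y + 24)/(y**4 + y**3 + 7*y**2 + 9*y - 18)) dy + ∫(-5*exp(-2*y)) dy + ∫(exp(-y)) dy.
Step 2. Evaluate the standard form: now ∫((7*y**3 - y**2 + 60*y + 24)/(y**4 + y**3 + 7*y**2 + 9*y - 18)) dy + ∫(exp(-y)) dy + 5*exp(-2*y)/2.
Step 3. Decompose ∫((7*y**3 - y**2 + 60*y + 24)/(y**4 + y**3 + 7*y**2 + 9*y - 18)) dy by partial fractions, (7*y**3 - y**2 + 60*y + 24)/(y**4 + y**3 + 7*y**2 + 9*y - 18) = -3/(y**2 + 9) + 4/(y + 2) + 3/(y - 1): now ∫(3/(y - 1)) dy + ∫(4/(y + 2)) dy + ∫(-3/(y**2 + 9)) dy + ∫(exp(-y)) dy + 5*exp(-2*y)/2.
Step 4. Evaluate the standard form [assuming y > 1]: now 3*log(y - 1) + ∫(4/(y + 2)) dy + ∫(-3/(y**2 + 9)) dy + ∫(exp(-y)) dy + 5*exp(-2*y)/2.
Step 5. Evaluate the standard form [assuming y > -2]: now 3*log(y - 1) + 4*log(y + 2) + ∫(-3/(y**2 + 9)) dy + ∫(exp(-y)) dy + 5*exp(-2*y)/2.
Step 6. Evaluate the standard form: now 3*log(y - 1) + 4*log(y + 2) - atan(y/3) + ∫(exp(-y)) dy + 5*exp(-2*y)/2.
Step 7. Evaluate the standard form: now 3*log(y - 1) + 4*log(y + 2) - atan(y/3) - exp(-y) + 5*exp(-2*y)/2.
Answer: 3*log(y - 1) + 4*log(y + 2) - atan(y/3) - exp(-y) + 5*exp(-2*y)/2.


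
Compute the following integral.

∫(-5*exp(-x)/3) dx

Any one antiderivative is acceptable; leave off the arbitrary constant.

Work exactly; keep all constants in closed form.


Answer: 5*exp(-x)/3.


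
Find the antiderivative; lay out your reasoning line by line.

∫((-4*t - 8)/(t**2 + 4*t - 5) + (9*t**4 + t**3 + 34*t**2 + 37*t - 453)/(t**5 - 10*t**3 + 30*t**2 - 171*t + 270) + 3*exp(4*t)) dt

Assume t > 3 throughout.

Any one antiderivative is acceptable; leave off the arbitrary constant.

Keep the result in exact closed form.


Step 1. Rewrite: now ∫((-4*t - 8)/(t**2 + 4*t - 5)) dt + ∫((9*t**4 + t**3 + 34*t**2 + 37*t - 453)/(t**5 - 10*t**3 + 30*t**2 - 171*t + 270)) dt + ∫(3*exp(4*t)) dt.
Step 2. Evaluate the standard form: now 3*exp(4*t)/4 + ∫((-4*t - 8)/(t**2 + 4*t - 5)) dt + ∫((9*t**4 + t**3 + 34*t**2 + 37*t - 453)/(t**5 - 10*t**3 + 30*t**2 - 171*t + 270)) dt.
Step 3. Decompose ∫((9*t**4 + t**3 + 34*t**2 + 37*t - 453)/(t**5 - 10*t**3 + 30*t**2 - 171*t + 270)) dt by partial fractions, (9*t**4 + t**3 + 34*t**2 + 37*t - 453)/(t**5 - 10*t**3 + 30*t**2 - 171*t + 270) = -1/(t**2 + 9) + 3/(t + 5) + 1/(t - 2) + 5/(t - 3): now 3*exp(4*t)/4 + ∫((-4*t - 8)/(t**2 + 4*t - 5)) dt + ∫(5/(t - 3)) dt + ∫(1/(t - 2)) dt + ∫(3/(t + 5)) dt + ∫(-1/(t**2 + 9)) dt.
Step 4. Evaluate the standard form [assuming t > 3]: now 3*exp(4*t)/4 + 5*log(t - 3) + ∫((-4*t - 8)/(t**2 + 4*t - 5)) dt + ∫(1/(t - 2)) dt + ∫(3/(t + 5)) dt + ∫(-1/(t**2 + 9)) dt.
Step 5. Evaluate the standard form [assuming t > 2]: now 3*exp(4*t)/4 + 5*log(t - 3) + log(t - 2) + ∫((-4*t - 8)/(t**2 + 4*t - 5)) dt + ∫(3/(t + 5)) dt + ∫(-1/(t**2 + 9)) dt.
Step 6. Evaluate the standard form [assuming t > -5]: now 3*exp(4*t)/4 + 5*log(t - 3) + log(t - 2) + 3*log(t + 5) + ∫((-4*t - 8)/(t**2 + 4*t - 5)) dt + ∫(-1/(t**2 + 9)) dt.
Step 7. Evaluate the standard form: now 3*exp(4*t)/4 + 5*log(t - 3) + log(t - 2) + 3*log(t + 5) - atan(t/3)/3 + ∫((-4*t - 8)/(t**2 + 4*t - 5)) dt.
Step 8. Decompose ∫((-4*t - 8)/(t**2 + 4*t - 5)) dt by partial fractions, (-4*t - 8)/(t**2 + 4*t - 5) = -2/(t + 5) - 2/(t - 1): now 3*exp(4*t)/4 + 5*log(t - 3) + log(t - 2) + 3*log(t + 5) - atan(t/3)/3 + ∫(-2/(t - 1)) dt + ∫(-2/(t + 5)) dt.
Step 9. Evaluate the standard form [assuming t > 1]: now 3*exp(4*t)/4 + 5*log(t - 3) + log(t - 2) - 2*log(t - 1) + 3*log(t + 5) - atan(t/3)/3 + ∫(-2/(t + 5)) dt.
Step 10. Evaluate the standard form [assuming t > -5]: now 3*exp(4*t)/4 + 5*log(t - 3) + log(t - 2) - 2*log(t - 1) + log(t + 5) - atan(t/3)/3.
Answer: 3*exp(4*t)/4 + 5*log(t - 3) + log(t - 2) - 2*log(t - 1) + log(t + 5) - atan(t/3)/3.
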